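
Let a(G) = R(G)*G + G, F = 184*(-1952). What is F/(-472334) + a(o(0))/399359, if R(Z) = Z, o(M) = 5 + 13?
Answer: 71799255770/94315416953 ≈ 0.76127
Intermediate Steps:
o(M) = 18
F = -359168
a(G) = G + G**2 (a(G) = G*G + G = G**2 + G = G + G**2)
F/(-472334) + a(o(0))/399359 = -359168/(-472334) + (18*(1 + 18))/399359 = -359168*(-1/472334) + (18*19)*(1/399359) = 179584/236167 + 342*(1/399359) = 179584/236167 + 342/399359 = 71799255770/94315416953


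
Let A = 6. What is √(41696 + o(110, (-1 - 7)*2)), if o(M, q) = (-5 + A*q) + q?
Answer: √41579 ≈ 203.91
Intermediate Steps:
o(M, q) = -5 + 7*q (o(M, q) = (-5 + 6*q) + q = -5 + 7*q)
√(41696 + o(110, (-1 - 7)*2)) = √(41696 + (-5 + 7*((-1 - 7)*2))) = √(41696 + (-5 + 7*(-8*2))) = √(41696 + (-5 + 7*(-16))) = √(41696 + (-5 - 112)) = √(41696 - 117) = √41579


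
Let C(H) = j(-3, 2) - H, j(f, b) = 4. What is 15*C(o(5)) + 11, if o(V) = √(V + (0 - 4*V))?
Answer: 71 - 15*I*√15 ≈ 71.0 - 58.095*I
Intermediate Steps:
o(V) = √3*√(-V) (o(V) = √(V - 4*V) = √(-3*V) = √3*√(-V))
C(H) = 4 - H
15*C(o(5)) + 11 = 15*(4 - √3*√(-1*5)) + 11 = 15*(4 - √3*√(-5)) + 11 = 15*(4 - √3*I*√5) + 11 = 15*(4 - I*√15) + 11 = (60 - 15*I*√15) + 11 = 71 - 15*I*√15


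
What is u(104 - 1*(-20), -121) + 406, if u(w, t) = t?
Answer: 285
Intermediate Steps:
u(104 - 1*(-20), -121) + 406 = -121 + 406 = 285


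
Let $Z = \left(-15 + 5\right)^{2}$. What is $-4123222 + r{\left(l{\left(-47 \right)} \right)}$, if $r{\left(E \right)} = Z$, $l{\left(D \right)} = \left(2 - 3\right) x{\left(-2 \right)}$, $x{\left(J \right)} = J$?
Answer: $-4123122$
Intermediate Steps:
$l{\left(D \right)} = 2$ ($l{\left(D \right)} = \left(2 - 3\right) \left(-2\right) = \left(-1\right) \left(-2\right) = 2$)
$Z = 100$ ($Z = \left(-10\right)^{2} = 100$)
$r{\left(E \right)} = 100$
$-4123222 + r{\left(l{\left(-47 \right)} \right)} = -4123222 + 100 = -4123122$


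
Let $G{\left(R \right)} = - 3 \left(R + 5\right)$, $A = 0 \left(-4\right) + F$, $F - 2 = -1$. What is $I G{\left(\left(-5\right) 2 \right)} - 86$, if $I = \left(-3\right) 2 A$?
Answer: $-176$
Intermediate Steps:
$F = 1$ ($F = 2 - 1 = 1$)
$A = 1$ ($A = 0 \left(-4\right) + 1 = 0 + 1 = 1$)
$G{\left(R \right)} = -15 - 3 R$ ($G{\left(R \right)} = - 3 \left(5 + R\right) = -15 - 3 R$)
$I = -6$ ($I = \left(-3\right) 2 \cdot 1 = \left(-6\right) 1 = -6$)
$I G{\left(\left(-5\right) 2 \right)} - 86 = - 6 \left(-15 - 3 \left(\left(-5\right) 2\right)\right) - 86 = - 6 \left(-15 - -30\right) - 86 = - 6 \left(-15 + 30\right) - 86 = \left(-6\right) 15 - 86 = -90 - 86 = -176$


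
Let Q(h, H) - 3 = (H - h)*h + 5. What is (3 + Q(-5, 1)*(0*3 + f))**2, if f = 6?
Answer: 16641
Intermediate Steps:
Q(h, H) = 8 + h*(H - h) (Q(h, H) = 3 + ((H - h)*h + 5) = 3 + (h*(H - h) + 5) = 3 + (5 + h*(H - h)) = 8 + h*(H - h))
(3 + Q(-5, 1)*(0*3 + f))**2 = (3 + (8 - 1*(-5)**2 + 1*(-5))*(0*3 + 6))**2 = (3 + (8 - 1*25 - 5)*(0 + 6))**2 = (3 + (8 - 25 - 5)*6)**2 = (3 - 22*6)**2 = (3 - 132)**2 = (-129)**2 = 16641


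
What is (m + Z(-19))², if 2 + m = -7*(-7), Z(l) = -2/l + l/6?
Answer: 25090081/12996 ≈ 1930.6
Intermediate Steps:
Z(l) = -2/l + l/6 (Z(l) = -2/l + l*(⅙) = -2/l + l/6)
m = 47 (m = -2 - 7*(-7) = -2 + 49 = 47)
(m + Z(-19))² = (47 + (-2/(-19) + (⅙)*(-19)))² = (47 + (-2*(-1/19) - 19/6))² = (47 + (2/19 - 19/6))² = (47 - 349/114)² = (5009/114)² = 25090081/12996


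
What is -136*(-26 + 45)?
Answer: -2584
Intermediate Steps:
-136*(-26 + 45) = -136*19 = -2584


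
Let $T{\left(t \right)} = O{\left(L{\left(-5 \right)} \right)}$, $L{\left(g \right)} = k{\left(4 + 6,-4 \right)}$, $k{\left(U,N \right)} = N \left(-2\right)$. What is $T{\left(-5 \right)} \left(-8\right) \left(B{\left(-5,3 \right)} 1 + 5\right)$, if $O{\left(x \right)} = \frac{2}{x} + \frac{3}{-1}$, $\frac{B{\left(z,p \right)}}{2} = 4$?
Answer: $286$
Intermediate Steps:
$B{\left(z,p \right)} = 8$ ($B{\left(z,p \right)} = 2 \cdot 4 = 8$)
$k{\left(U,N \right)} = - 2 N$
$L{\left(g \right)} = 8$ ($L{\left(g \right)} = \left(-2\right) \left(-4\right) = 8$)
$O{\left(x \right)} = -3 + \frac{2}{x}$ ($O{\left(x \right)} = \frac{2}{x} + 3 \left(-1\right) = \frac{2}{x} - 3 = -3 + \frac{2}{x}$)
$T{\left(t \right)} = - \frac{11}{4}$ ($T{\left(t \right)} = -3 + \frac{2}{8} = -3 + 2 \cdot \frac{1}{8} = -3 + \frac{1}{4} = - \frac{11}{4}$)
$T{\left(-5 \right)} \left(-8\right) \left(B{\left(-5,3 \right)} 1 + 5\right) = \left(- \frac{11}{4}\right) \left(-8\right) \left(8 \cdot 1 + 5\right) = 22 \left(8 + 5\right) = 22 \cdot 13 = 286$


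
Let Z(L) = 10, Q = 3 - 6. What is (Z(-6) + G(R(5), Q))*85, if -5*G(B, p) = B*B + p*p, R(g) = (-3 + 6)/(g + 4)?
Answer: 6256/9 ≈ 695.11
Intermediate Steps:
Q = -3
R(g) = 3/(4 + g)
G(B, p) = -B²/5 - p²/5 (G(B, p) = -(B*B + p*p)/5 = -(B² + p²)/5 = -B²/5 - p²/5)
(Z(-6) + G(R(5), Q))*85 = (10 + (-9/(4 + 5)²/5 - ⅕*(-3)²))*85 = (10 + (-(3/9)²/5 - ⅕*9))*85 = (10 + (-(3*(⅑))²/5 - 9/5))*85 = (10 + (-(⅓)²/5 - 9/5))*85 = (10 + (-⅕*⅑ - 9/5))*85 = (10 + (-1/45 - 9/5))*85 = (10 - 82/45)*85 = (368/45)*85 = 6256/9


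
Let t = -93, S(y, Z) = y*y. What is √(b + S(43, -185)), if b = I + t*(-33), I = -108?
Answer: √4810 ≈ 69.354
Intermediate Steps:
S(y, Z) = y²
b = 2961 (b = -108 - 93*(-33) = -108 + 3069 = 2961)
√(b + S(43, -185)) = √(2961 + 43²) = √(2961 + 1849) = √4810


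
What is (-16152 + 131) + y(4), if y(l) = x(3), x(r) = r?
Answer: -16018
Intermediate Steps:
y(l) = 3
(-16152 + 131) + y(4) = (-16152 + 131) + 3 = -16021 + 3 = -16018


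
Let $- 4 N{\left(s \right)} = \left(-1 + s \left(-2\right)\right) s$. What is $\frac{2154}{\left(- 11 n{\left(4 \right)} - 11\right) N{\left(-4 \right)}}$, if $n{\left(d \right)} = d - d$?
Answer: $- \frac{2154}{77} \approx -27.974$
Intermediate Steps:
$n{\left(d \right)} = 0$
$N{\left(s \right)} = - \frac{s \left(-1 - 2 s\right)}{4}$ ($N{\left(s \right)} = - \frac{\left(-1 + s \left(-2\right)\right) s}{4} = - \frac{\left(-1 - 2 s\right) s}{4} = - \frac{s \left(-1 - 2 s\right)}{4}$)
$\frac{2154}{\left(- 11 n{\left(4 \right)} - 11\right) N{\left(-4 \right)}} = \frac{2154}{\left(\left(-11\right) 0 - 11\right) \frac{1}{4} \left(-4\right) \left(1 + 2 \left(-4\right)\right)} = \frac{2154}{\left(0 - 11\right) \frac{1}{4} \left(-4\right) \left(1 - 8\right)} = \frac{2154}{\left(-11\right) \frac{1}{4} \left(-4\right) \left(-7\right)} = \frac{2154}{\left(-11\right) 7} = \frac{2154}{-77} = 2154 \left(- \frac{1}{77}\right) = - \frac{2154}{77}$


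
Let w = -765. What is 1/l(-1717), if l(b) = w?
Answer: -1/765 ≈ -0.0013072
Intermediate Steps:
l(b) = -765
1/l(-1717) = 1/(-765) = -1/765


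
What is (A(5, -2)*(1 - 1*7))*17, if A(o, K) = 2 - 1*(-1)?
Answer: -306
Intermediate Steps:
A(o, K) = 3 (A(o, K) = 2 + 1 = 3)
(A(5, -2)*(1 - 1*7))*17 = (3*(1 - 1*7))*17 = (3*(1 - 7))*17 = (3*(-6))*17 = -18*17 = -306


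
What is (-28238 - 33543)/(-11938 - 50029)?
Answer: 61781/61967 ≈ 0.99700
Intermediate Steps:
(-28238 - 33543)/(-11938 - 50029) = -61781/(-61967) = -61781*(-1/61967) = 61781/61967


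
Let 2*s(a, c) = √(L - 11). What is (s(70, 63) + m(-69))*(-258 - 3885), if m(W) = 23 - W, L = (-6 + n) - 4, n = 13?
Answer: -381156 - 4143*I*√2 ≈ -3.8116e+5 - 5859.1*I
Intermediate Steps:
L = 3 (L = (-6 + 13) - 4 = 7 - 4 = 3)
s(a, c) = I*√2 (s(a, c) = √(3 - 11)/2 = √(-8)/2 = (2*I*√2)/2 = I*√2)
(s(70, 63) + m(-69))*(-258 - 3885) = (I*√2 + (23 - 1*(-69)))*(-258 - 3885) = (I*√2 + (23 + 69))*(-4143) = (I*√2 + 92)*(-4143) = (92 + I*√2)*(-4143) = -381156 - 4143*I*√2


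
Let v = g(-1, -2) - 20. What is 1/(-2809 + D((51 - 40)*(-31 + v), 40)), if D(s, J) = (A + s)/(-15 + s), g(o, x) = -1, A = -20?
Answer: -587/1648291 ≈ -0.00035613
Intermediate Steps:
v = -21 (v = -1 - 20 = -21)
D(s, J) = (-20 + s)/(-15 + s)
1/(-2809 + D((51 - 40)*(-31 + v), 40)) = 1/(-2809 + (-20 + (51 - 40)*(-31 - 21))/(-15 + (51 - 40)*(-31 - 21))) = 1/(-2809 + (-20 + 11*(-52))/(-15 + 11*(-52))) = 1/(-2809 + (-20 - 572)/(-15 - 572)) = 1/(-2809 - 592/(-587)) = 1/(-2809 - 1/587*(-592)) = 1/(-2809 + 592/587) = 1/(-1648291/587) = -587/1648291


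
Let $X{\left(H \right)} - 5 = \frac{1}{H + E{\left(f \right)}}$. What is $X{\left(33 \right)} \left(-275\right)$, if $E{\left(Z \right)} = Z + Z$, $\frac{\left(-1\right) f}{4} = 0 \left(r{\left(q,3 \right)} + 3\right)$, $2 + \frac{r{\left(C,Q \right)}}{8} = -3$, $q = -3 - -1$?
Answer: $- \frac{4150}{3} \approx -1383.3$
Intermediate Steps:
$q = -2$ ($q = -3 + 1 = -2$)
$r{\left(C,Q \right)} = -40$ ($r{\left(C,Q \right)} = -16 + 8 \left(-3\right) = -16 - 24 = -40$)
$f = 0$ ($f = - 4 \cdot 0 \left(-40 + 3\right) = - 4 \cdot 0 \left(-37\right) = \left(-4\right) 0 = 0$)
$E{\left(Z \right)} = 2 Z$
$X{\left(H \right)} = 5 + \frac{1}{H}$ ($X{\left(H \right)} = 5 + \frac{1}{H + 2 \cdot 0} = 5 + \frac{1}{H + 0} = 5 + \frac{1}{H}$)
$X{\left(33 \right)} \left(-275\right) = \left(5 + \frac{1}{33}\right) \left(-275\right) = \frac{166}{33} \left(-275\right) = - \frac{4150}{3}$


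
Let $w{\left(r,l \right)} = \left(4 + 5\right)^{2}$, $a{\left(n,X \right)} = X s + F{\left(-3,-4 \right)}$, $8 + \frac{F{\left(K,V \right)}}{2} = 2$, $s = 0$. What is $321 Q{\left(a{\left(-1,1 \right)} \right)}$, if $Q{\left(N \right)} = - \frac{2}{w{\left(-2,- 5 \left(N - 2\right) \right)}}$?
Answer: $- \frac{214}{27} \approx -7.9259$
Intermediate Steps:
$F{\left(K,V \right)} = -12$ ($F{\left(K,V \right)} = -16 + 2 \cdot 2 = -16 + 4 = -12$)
$a{\left(n,X \right)} = -12$ ($a{\left(n,X \right)} = X 0 - 12 = 0 - 12 = -12$)
$w{\left(r,l \right)} = 81$ ($w{\left(r,l \right)} = 9^{2} = 81$)
$Q{\left(N \right)} = - \frac{2}{81}$
$321 Q{\left(a{\left(-1,1 \right)} \right)} = 321 \left(- \frac{2}{81}\right) = - \frac{214}{27}$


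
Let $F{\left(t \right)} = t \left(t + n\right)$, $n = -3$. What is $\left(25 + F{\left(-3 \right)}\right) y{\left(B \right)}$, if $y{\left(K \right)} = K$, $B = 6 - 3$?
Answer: $129$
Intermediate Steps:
$F{\left(t \right)} = t \left(-3 + t\right)$ ($F{\left(t \right)} = t \left(t - 3\right) = t \left(-3 + t\right)$)
$B = 3$ ($B = 6 - 3 = 3$)
$\left(25 + F{\left(-3 \right)}\right) y{\left(B \right)} = \left(25 - 3 \left(-3 - 3\right)\right) 3 = \left(25 - -18\right) 3 = \left(25 + 18\right) 3 = 43 \cdot 3 = 129$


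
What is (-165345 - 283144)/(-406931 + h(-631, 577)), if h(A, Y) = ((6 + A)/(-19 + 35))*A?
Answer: 7175824/6116521 ≈ 1.1732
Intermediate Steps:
h(A, Y) = A*(3/8 + A/16) (h(A, Y) = ((6 + A)/16)*A = ((6 + A)*(1/16))*A = (3/8 + A/16)*A = A*(3/8 + A/16))
(-165345 - 283144)/(-406931 + h(-631, 577)) = (-165345 - 283144)/(-406931 + (1/16)*(-631)*(6 - 631)) = -448489/(-406931 + (1/16)*(-631)*(-625)) = -448489/(-406931 + 394375/16) = -448489/(-6116521/16) = -448489*(-16/6116521) = 7175824/6116521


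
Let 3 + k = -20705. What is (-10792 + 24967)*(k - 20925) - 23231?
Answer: -590171006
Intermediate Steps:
k = -20708 (k = -3 - 20705 = -20708)
(-10792 + 24967)*(k - 20925) - 23231 = (-10792 + 24967)*(-20708 - 20925) - 23231 = 14175*(-41633) - 23231 = -590147775 - 23231 = -590171006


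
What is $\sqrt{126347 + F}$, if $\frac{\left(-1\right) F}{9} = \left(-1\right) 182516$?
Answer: $\sqrt{1768991} \approx 1330.0$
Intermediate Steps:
$F = 1642644$ ($F = - 9 \left(\left(-1\right) 182516\right) = \left(-9\right) \left(-182516\right) = 1642644$)
$\sqrt{126347 + F} = \sqrt{126347 + 1642644} = \sqrt{1768991}$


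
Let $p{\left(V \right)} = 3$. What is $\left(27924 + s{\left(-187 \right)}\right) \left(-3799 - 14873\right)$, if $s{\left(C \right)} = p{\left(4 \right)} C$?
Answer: $-510921936$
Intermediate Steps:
$s{\left(C \right)} = 3 C$
$\left(27924 + s{\left(-187 \right)}\right) \left(-3799 - 14873\right) = \left(27924 + 3 \left(-187\right)\right) \left(-3799 - 14873\right) = \left(27924 - 561\right) \left(-3799 - 14873\right) = 27363 \left(-18672\right) = -510921936$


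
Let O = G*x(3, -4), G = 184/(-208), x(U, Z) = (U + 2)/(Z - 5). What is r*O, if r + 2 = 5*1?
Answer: 115/78 ≈ 1.4744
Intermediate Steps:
x(U, Z) = (2 + U)/(-5 + Z)
r = 3 (r = -2 + 5*1 = -2 + 5 = 3)
G = -23/26 (G = 184*(-1/208) = -23/26 ≈ -0.88461)
O = 115/234 (O = -23*(2 + 3)/(26*(-5 - 4)) = -23*5/(26*(-9)) = -(-23)*5/234 = -23/26*(-5/9) = 115/234 ≈ 0.49145)
r*O = 3*(115/234) = 115/78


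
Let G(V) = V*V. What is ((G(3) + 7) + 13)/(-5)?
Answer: -29/5 ≈ -5.8000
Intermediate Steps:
G(V) = V**2
((G(3) + 7) + 13)/(-5) = ((3**2 + 7) + 13)/(-5) = -((9 + 7) + 13)/5 = -(16 + 13)/5 = -1/5*29 = -29/5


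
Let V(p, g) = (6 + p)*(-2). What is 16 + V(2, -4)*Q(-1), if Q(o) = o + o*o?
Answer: 16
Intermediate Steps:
V(p, g) = -12 - 2*p
Q(o) = o + o²
16 + V(2, -4)*Q(-1) = 16 + (-12 - 2*2)*(-(1 - 1)) = 16 + (-12 - 4)*(-1*0) = 16 - 16*0 = 16 + 0 = 16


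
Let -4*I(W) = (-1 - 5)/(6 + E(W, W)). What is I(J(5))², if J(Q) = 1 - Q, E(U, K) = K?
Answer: 9/16 ≈ 0.56250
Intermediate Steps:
I(W) = 3/(2*(6 + W)) (I(W) = -(-1 - 5)/(4*(6 + W)) = -(-3)/(2*(6 + W)) = 3/(2*(6 + W)))
I(J(5))² = (3/(2*(6 + (1 - 1*5))))² = (3/(2*(6 + (1 - 5))))² = (3/(2*(6 - 4)))² = ((3/2)/2)² = ((3/2)*(½))² = (¾)² = 9/16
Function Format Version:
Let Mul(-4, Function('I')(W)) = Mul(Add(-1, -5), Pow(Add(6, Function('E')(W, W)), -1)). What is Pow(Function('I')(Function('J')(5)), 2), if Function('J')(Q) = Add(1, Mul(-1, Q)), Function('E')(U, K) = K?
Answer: Rational(9, 16) ≈ 0.56250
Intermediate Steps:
Function('I')(W) = Mul(Rational(3, 2), Pow(Add(6, W), -1)) (Function('I')(W) = Mul(Rational(-1, 4), Mul(Add(-1, -5), Pow(Add(6, W), -1))) = Mul(Rational(-1, 4), Mul(-6, Pow(Add(6, W), -1))) = Mul(Rational(3, 2), Pow(Add(6, W), -1)))
Pow(Function('I')(Function('J')(5)), 2) = Pow(Mul(Rational(3, 2), Pow(Add(6, Add(1, Mul(-1, 5))), -1)), 2) = Pow(Mul(Rational(3, 2), Pow(Add(6, Add(1, -5)), -1)), 2) = Pow(Mul(Rational(3, 2), Pow(Add(6, -4), -1)), 2) = Pow(Mul(Rational(3, 2), Pow(2, -1)), 2) = Pow(Mul(Rational(3, 2), Rational(1, 2)), 2) = Pow(Rational(3, 4), 2) = Rational(9, 16)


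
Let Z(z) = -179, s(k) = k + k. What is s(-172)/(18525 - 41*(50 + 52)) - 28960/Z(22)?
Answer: 415311704/2567397 ≈ 161.76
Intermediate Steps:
s(k) = 2*k
s(-172)/(18525 - 41*(50 + 52)) - 28960/Z(22) = (2*(-172))/(18525 - 41*(50 + 52)) - 28960/(-179) = -344/(18525 - 41*102) - 28960*(-1/179) = -344/(18525 - 4182) + 28960/179 = -344/14343 + 28960/179 = 415311704/2567397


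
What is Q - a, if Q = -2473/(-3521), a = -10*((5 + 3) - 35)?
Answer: -948197/3521 ≈ -269.30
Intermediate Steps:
a = 270 (a = -10*(8 - 35) = -10*(-27) = 270)
Q = 2473/3521 (Q = -2473*(-1/3521) = 2473/3521 ≈ 0.70236)
Q - a = 2473/3521 - 1*270 = 2473/3521 - 270 = -948197/3521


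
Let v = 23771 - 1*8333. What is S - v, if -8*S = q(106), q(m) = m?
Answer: -61805/4 ≈ -15451.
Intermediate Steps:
S = -53/4 (S = -⅛*106 = -53/4 ≈ -13.250)
v = 15438 (v = 23771 - 8333 = 15438)
S - v = -53/4 - 1*15438 = -53/4 - 15438 = -61805/4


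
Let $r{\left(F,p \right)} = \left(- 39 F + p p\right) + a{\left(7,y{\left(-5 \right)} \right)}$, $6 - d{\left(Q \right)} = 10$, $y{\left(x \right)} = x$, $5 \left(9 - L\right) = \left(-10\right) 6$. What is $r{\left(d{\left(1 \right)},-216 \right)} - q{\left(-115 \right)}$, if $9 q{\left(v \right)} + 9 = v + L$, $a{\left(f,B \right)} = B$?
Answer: $\frac{421366}{9} \approx 46818.0$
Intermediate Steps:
$L = 21$ ($L = 9 - \frac{\left(-10\right) 6}{5} = 9 - -12 = 9 + 12 = 21$)
$d{\left(Q \right)} = -4$ ($d{\left(Q \right)} = 6 - 10 = -4$)
$r{\left(F,p \right)} = -5 + p^{2} - 39 F$ ($r{\left(F,p \right)} = \left(- 39 F + p p\right) - 5 = \left(- 39 F + p^{2}\right) - 5 = \left(p^{2} - 39 F\right) - 5 = -5 + p^{2} - 39 F$)
$q{\left(v \right)} = \frac{4}{3} + \frac{v}{9}$ ($q{\left(v \right)} = -1 + \frac{v + 21}{9} = -1 + \frac{21 + v}{9} = -1 + \left(\frac{7}{3} + \frac{v}{9}\right) = \frac{4}{3} + \frac{v}{9}$)
$r{\left(d{\left(1 \right)},-216 \right)} - q{\left(-115 \right)} = \left(-5 + \left(-216\right)^{2} - -156\right) - \left(\frac{4}{3} + \frac{1}{9} \left(-115\right)\right) = \left(-5 + 46656 + 156\right) - \left(\frac{4}{3} - \frac{115}{9}\right) = 46807 - - \frac{103}{9} = 46807 + \frac{103}{9} = \frac{421366}{9}$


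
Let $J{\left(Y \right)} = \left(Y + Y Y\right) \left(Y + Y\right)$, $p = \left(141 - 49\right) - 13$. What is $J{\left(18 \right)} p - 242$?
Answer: $972406$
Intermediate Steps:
$p = 79$ ($p = 92 - 13 = 79$)
$J{\left(Y \right)} = 2 Y \left(Y + Y^{2}\right)$ ($J{\left(Y \right)} = \left(Y + Y^{2}\right) 2 Y = 2 Y \left(Y + Y^{2}\right)$)
$J{\left(18 \right)} p - 242 = 2 \cdot 18^{2} \left(1 + 18\right) 79 - 242 = 2 \cdot 324 \cdot 19 \cdot 79 - 242 = 12312 \cdot 79 - 242 = 972648 - 242 = 972406$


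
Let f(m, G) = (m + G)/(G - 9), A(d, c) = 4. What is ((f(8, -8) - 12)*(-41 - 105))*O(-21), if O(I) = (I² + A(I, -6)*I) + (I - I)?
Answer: 625464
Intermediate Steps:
f(m, G) = (G + m)/(-9 + G)
O(I) = I² + 4*I (O(I) = (I² + 4*I) + (I - I) = (I² + 4*I) + 0 = I² + 4*I)
((f(8, -8) - 12)*(-41 - 105))*O(-21) = (((-8 + 8)/(-9 - 8) - 12)*(-41 - 105))*(-21*(4 - 21)) = ((0/(-17) - 12)*(-146))*(-21*(-17)) = ((-1/17*0 - 12)*(-146))*357 = ((0 - 12)*(-146))*357 = -12*(-146)*357 = 1752*357 = 625464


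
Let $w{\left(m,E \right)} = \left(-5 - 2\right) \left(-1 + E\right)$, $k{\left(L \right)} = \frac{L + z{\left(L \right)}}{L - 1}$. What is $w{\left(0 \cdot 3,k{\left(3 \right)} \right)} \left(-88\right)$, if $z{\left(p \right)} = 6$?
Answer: $2156$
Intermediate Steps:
$k{\left(L \right)} = \frac{6 + L}{-1 + L}$ ($k{\left(L \right)} = \frac{L + 6}{L - 1} = \frac{6 + L}{-1 + L}$)
$w{\left(m,E \right)} = 7 - 7 E$ ($w{\left(m,E \right)} = - 7 \left(-1 + E\right) = 7 - 7 E$)
$w{\left(0 \cdot 3,k{\left(3 \right)} \right)} \left(-88\right) = \left(7 - 7 \frac{6 + 3}{-1 + 3}\right) \left(-88\right) = \left(7 - 7 \cdot \frac{1}{2} \cdot 9\right) \left(-88\right) = \left(7 - \frac{63}{2}\right) \left(-88\right) = \left(- \frac{49}{2}\right) \left(-88\right) = 2156$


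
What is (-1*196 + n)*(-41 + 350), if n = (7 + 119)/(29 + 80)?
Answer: -6562542/109 ≈ -60207.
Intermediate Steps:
n = 126/109 ≈ 1.1560
(-1*196 + n)*(-41 + 350) = (-1*196 + 126/109)*(-41 + 350) = (-196 + 126/109)*309 = -21238/109*309 = -6562542/109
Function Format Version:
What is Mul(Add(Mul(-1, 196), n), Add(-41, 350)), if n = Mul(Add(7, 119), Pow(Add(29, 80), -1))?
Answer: Rational(-6562542, 109) ≈ -60207.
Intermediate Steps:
n = Rational(126, 109) (n = Mul(126, Pow(109, -1)) = Mul(126, Rational(1, 109)) = Rational(126, 109) ≈ 1.1560)
Mul(Add(Mul(-1, 196), n), Add(-41, 350)) = Mul(Add(Mul(-1, 196), Rational(126, 109)), Add(-41, 350)) = Mul(Add(-196, Rational(126, 109)), 309) = Mul(Rational(-21238, 109), 309) = Rational(-6562542, 109)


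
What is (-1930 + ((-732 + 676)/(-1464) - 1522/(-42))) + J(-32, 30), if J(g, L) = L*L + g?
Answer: -437984/427 ≈ -1025.7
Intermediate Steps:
J(g, L) = g + L**2 (J(g, L) = L**2 + g = g + L**2)
(-1930 + ((-732 + 676)/(-1464) - 1522/(-42))) + J(-32, 30) = (-1930 + ((-732 + 676)/(-1464) - 1522/(-42))) + (-32 + 30**2) = (-1930 + (-56*(-1/1464) - 1522*(-1/42))) + (-32 + 900) = (-1930 + (7/183 + 761/21)) + 868 = (-1930 + 15490/427) + 868 = -808620/427 + 868 = -437984/427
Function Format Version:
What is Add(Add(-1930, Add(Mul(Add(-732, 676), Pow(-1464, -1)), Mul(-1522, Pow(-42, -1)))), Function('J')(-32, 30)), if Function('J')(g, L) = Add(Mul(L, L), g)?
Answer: Rational(-437984, 427) ≈ -1025.7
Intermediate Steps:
Function('J')(g, L) = Add(g, Pow(L, 2)) (Function('J')(g, L) = Add(Pow(L, 2), g) = Add(g, Pow(L, 2)))
Add(Add(-1930, Add(Mul(Add(-732, 676), Pow(-1464, -1)), Mul(-1522, Pow(-42, -1)))), Function('J')(-32, 30)) = Add(Add(-1930, Add(Mul(Add(-732, 676), Pow(-1464, -1)), Mul(-1522, Pow(-42, -1)))), Add(-32, Pow(30, 2))) = Add(Add(-1930, Add(Mul(-56, Rational(-1, 1464)), Mul(-1522, Rational(-1, 42)))), Add(-32, 900)) = Add(Add(-1930, Add(Rational(7, 183), Rational(761, 21))), 868) = Add(Add(-1930, Rational(15490, 427)), 868) = Add(Rational(-808620, 427), 868) = Rational(-437984, 427)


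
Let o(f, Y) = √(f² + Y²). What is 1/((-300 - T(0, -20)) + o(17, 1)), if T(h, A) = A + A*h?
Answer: -28/7811 - √290/78110 ≈ -0.0038027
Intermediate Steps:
o(f, Y) = √(Y² + f²)
1/((-300 - T(0, -20)) + o(17, 1)) = 1/((-300 - (-20)*(1 + 0)) + √(1² + 17²)) = 1/((-300 - (-20)) + √(1 + 289)) = 1/((-300 - 1*(-20)) + √290) = 1/((-300 + 20) + √290) = 1/(-280 + √290)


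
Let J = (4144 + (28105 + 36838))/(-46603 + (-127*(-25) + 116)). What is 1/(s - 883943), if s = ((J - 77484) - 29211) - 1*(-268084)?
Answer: -43312/31295327935 ≈ -1.3840e-6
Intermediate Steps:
J = -69087/43312 (J = (4144 + 64943)/(-46603 + (3175 + 116)) = 69087/(-46603 + 3291) = 69087/(-43312) = 69087*(-1/43312) = -69087/43312 ≈ -1.5951)
s = 6990011281/43312 (s = ((-69087/43312 - 77484) - 29211) - 1*(-268084) = (-3356056095/43312 - 29211) + 268084 = -4621242927/43312 + 268084 = 6990011281/43312 ≈ 1.6139e+5)
1/(s - 883943) = 1/(6990011281/43312 - 883943) = 1/(-31295327935/43312) = -43312/31295327935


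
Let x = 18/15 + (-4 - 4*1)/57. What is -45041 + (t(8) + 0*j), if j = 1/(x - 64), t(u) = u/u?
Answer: -45040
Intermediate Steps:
x = 302/285 (x = 18*(1/15) + (-4 - 4)*(1/57) = 6/5 - 8*1/57 = 6/5 - 8/57 = 302/285 ≈ 1.0596)
t(u) = 1
j = -285/17938 (j = 1/(302/285 - 64) = 1/(-17938/285) = -285/17938 ≈ -0.015888)
-45041 + (t(8) + 0*j) = -45041 + (1 + 0*(-285/17938)) = -45041 + (1 + 0) = -45041 + 1 = -45040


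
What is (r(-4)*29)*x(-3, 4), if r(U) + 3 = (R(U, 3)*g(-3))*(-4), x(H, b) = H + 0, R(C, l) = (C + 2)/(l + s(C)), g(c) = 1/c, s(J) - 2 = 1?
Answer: 899/3 ≈ 299.67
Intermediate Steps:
s(J) = 3 (s(J) = 2 + 1 = 3)
R(C, l) = (2 + C)/(3 + l) (R(C, l) = (C + 2)/(l + 3) = (2 + C)/(3 + l))
x(H, b) = H
r(U) = -23/9 + 2*U/9 (r(U) = -3 + (((2 + U)/(3 + 3))/(-3))*(-4) = -3 + (((2 + U)/6)*(-⅓))*(-4) = -3 + ((⅓ + U/6)*(-⅓))*(-4) = -3 + (-⅑ - U/18)*(-4) = -3 + (4/9 + 2*U/9) = -23/9 + 2*U/9)
(r(-4)*29)*x(-3, 4) = ((-23/9 + (2/9)*(-4))*29)*(-3) = ((-23/9 - 8/9)*29)*(-3) = -31/9*29*(-3) = -899/9*(-3) = 899/3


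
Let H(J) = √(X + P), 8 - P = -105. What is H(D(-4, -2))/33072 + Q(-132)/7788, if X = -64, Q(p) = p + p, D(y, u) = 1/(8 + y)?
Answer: -65731/1951248 ≈ -0.033687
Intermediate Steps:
Q(p) = 2*p
P = 113 (P = 8 - 1*(-105) = 8 + 105 = 113)
H(J) = 7 (H(J) = √(-64 + 113) = √49 = 7)
H(D(-4, -2))/33072 + Q(-132)/7788 = 7/33072 + (2*(-132))/7788 = 7*(1/33072) - 264*1/7788 = 7/33072 - 2/59 = -65731/1951248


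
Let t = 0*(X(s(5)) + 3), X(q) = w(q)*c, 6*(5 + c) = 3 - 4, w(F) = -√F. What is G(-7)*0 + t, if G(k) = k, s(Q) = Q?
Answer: 0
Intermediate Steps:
c = -31/6 (c = -5 + (3 - 4)/6 = -5 + (⅙)*(-1) = -5 - ⅙ = -31/6 ≈ -5.1667)
X(q) = 31*√q/6 (X(q) = -√q*(-31/6) = 31*√q/6)
t = 0 (t = 0*(31*√5/6 + 3) = 0*(3 + 31*√5/6) = 0)
G(-7)*0 + t = -7*0 + 0 = 0 + 0 = 0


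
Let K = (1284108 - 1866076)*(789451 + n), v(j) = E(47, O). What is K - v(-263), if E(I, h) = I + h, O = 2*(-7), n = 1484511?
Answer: -1323373117249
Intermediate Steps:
O = -14
v(j) = 33 (v(j) = 47 - 14 = 33)
K = -1323373117216 (K = (1284108 - 1866076)*(789451 + 1484511) = -581968*2273962 = -1323373117216)
K - v(-263) = -1323373117216 - 1*33 = -1323373117216 - 33 = -1323373117249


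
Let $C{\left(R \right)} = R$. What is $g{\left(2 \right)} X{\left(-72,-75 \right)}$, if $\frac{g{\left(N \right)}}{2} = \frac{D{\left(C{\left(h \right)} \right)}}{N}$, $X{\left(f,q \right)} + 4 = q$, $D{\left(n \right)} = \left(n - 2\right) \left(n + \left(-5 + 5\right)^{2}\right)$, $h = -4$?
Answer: $-1896$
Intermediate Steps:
$D{\left(n \right)} = n \left(-2 + n\right)$ ($D{\left(n \right)} = \left(-2 + n\right) \left(n + 0^{2}\right) = \left(-2 + n\right) \left(n + 0\right) = \left(-2 + n\right) n = n \left(-2 + n\right)$)
$X{\left(f,q \right)} = -4 + q$
$g{\left(N \right)} = \frac{48}{N}$ ($g{\left(N \right)} = 2 \frac{\left(-4\right) \left(-2 - 4\right)}{N} = 2 \frac{\left(-4\right) \left(-6\right)}{N} = 2 \frac{24}{N} = \frac{48}{N}$)
$g{\left(2 \right)} X{\left(-72,-75 \right)} = \frac{48}{2} \left(-4 - 75\right) = 48 \cdot \frac{1}{2} \left(-79\right) = 24 \left(-79\right) = -1896$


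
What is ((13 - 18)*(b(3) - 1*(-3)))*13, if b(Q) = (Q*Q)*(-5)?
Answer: 2730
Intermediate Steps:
b(Q) = -5*Q² (b(Q) = Q²*(-5) = -5*Q²)
((13 - 18)*(b(3) - 1*(-3)))*13 = ((13 - 18)*(-5*3² - 1*(-3)))*13 = -5*(-5*9 + 3)*13 = -5*(-45 + 3)*13 = -5*(-42)*13 = 210*13 = 2730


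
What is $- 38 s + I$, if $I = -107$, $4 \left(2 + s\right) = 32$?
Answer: $-335$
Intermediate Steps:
$s = 6$ ($s = -2 + \frac{1}{4} \cdot 32 = -2 + 8 = 6$)
$- 38 s + I = \left(-38\right) 6 - 107 = -228 - 107 = -335$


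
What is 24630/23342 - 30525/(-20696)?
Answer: 611128515/241543016 ≈ 2.5301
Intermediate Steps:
24630/23342 - 30525/(-20696) = 24630*(1/23342) - 30525*(-1/20696) = 12315/11671 + 30525/20696 = 611128515/241543016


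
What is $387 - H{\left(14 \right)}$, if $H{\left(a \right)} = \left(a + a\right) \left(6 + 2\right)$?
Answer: $163$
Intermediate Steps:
$H{\left(a \right)} = 16 a$ ($H{\left(a \right)} = 2 a 8 = 16 a$)
$387 - H{\left(14 \right)} = 387 - 16 \cdot 14 = 387 - 224 = 163$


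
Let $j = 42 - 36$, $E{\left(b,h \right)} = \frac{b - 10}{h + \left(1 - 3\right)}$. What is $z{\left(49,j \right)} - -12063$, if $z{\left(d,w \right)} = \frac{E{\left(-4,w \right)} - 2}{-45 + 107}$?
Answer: $\frac{1495801}{124} \approx 12063.0$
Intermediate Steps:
$E{\left(b,h \right)} = \frac{-10 + b}{-2 + h}$ ($E{\left(b,h \right)} = \frac{-10 + b}{h + \left(1 - 3\right)} = \frac{-10 + b}{h - 2} = \frac{-10 + b}{-2 + h}$)
$j = 6$
$z{\left(d,w \right)} = - \frac{1}{31} - \frac{7}{31 \left(-2 + w\right)}$ ($z{\left(d,w \right)} = \frac{\frac{-10 - 4}{-2 + w} - 2}{-45 + 107} = \frac{\frac{1}{-2 + w} \left(-14\right) - 2}{62} = \left(- \frac{14}{-2 + w} - 2\right) \frac{1}{62} = \left(-2 - \frac{14}{-2 + w}\right) \frac{1}{62} = - \frac{1}{31} - \frac{7}{31 \left(-2 + w\right)}$)
$z{\left(49,j \right)} - -12063 = \frac{-5 - 6}{31 \left(-2 + 6\right)} - -12063 = \frac{-5 - 6}{31 \cdot 4} + 12063 = \frac{1}{31} \cdot \frac{1}{4} \left(-11\right) + 12063 = - \frac{11}{124} + 12063 = \frac{1495801}{124}$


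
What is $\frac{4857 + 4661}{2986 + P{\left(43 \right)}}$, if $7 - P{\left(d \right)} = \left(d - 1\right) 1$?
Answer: $\frac{9518}{2951} \approx 3.2253$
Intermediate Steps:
$P{\left(d \right)} = 8 - d$ ($P{\left(d \right)} = 7 - \left(d - 1\right) 1 = 7 - \left(-1 + d\right) 1 = 7 - \left(-1 + d\right) = 8 - d$)
$\frac{4857 + 4661}{2986 + P{\left(43 \right)}} = \frac{4857 + 4661}{2986 + \left(8 - 43\right)} = \frac{9518}{2986 + \left(8 - 43\right)} = \frac{9518}{2986 - 35} = \frac{9518}{2951}$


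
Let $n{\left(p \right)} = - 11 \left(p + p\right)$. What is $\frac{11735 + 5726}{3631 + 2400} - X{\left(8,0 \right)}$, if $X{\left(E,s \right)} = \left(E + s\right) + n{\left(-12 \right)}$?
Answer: $- \frac{1622971}{6031} \approx -269.1$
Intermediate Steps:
$n{\left(p \right)} = - 22 p$ ($n{\left(p \right)} = - 11 \cdot 2 p = - 22 p$)
$X{\left(E,s \right)} = 264 + E + s$ ($X{\left(E,s \right)} = \left(E + s\right) - -264 = \left(E + s\right) + 264 = 264 + E + s$)
$\frac{11735 + 5726}{3631 + 2400} - X{\left(8,0 \right)} = \frac{11735 + 5726}{3631 + 2400} - \left(264 + 8 + 0\right) = \frac{17461}{6031} - 272 = - \frac{1622971}{6031}$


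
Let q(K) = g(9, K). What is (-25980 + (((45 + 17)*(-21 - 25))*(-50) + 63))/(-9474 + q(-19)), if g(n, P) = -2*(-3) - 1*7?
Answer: -116683/9475 ≈ -12.315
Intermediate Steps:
g(n, P) = -1 (g(n, P) = 6 - 7 = -1)
q(K) = -1
(-25980 + (((45 + 17)*(-21 - 25))*(-50) + 63))/(-9474 + q(-19)) = (-25980 + (((45 + 17)*(-21 - 25))*(-50) + 63))/(-9474 - 1) = (-25980 + ((62*(-46))*(-50) + 63))/(-9475) = (-25980 + (-2852*(-50) + 63))*(-1/9475) = (-25980 + (142600 + 63))*(-1/9475) = (-25980 + 142663)*(-1/9475) = 116683*(-1/9475) = -116683/9475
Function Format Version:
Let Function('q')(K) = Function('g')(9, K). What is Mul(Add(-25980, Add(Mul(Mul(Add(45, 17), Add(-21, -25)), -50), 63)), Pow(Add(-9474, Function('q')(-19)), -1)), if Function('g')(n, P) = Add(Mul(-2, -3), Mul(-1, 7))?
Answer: Rational(-116683, 9475) ≈ -12.315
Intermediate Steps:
Function('g')(n, P) = -1 (Function('g')(n, P) = Add(6, -7) = -1)
Function('q')(K) = -1
Mul(Add(-25980, Add(Mul(Mul(Add(45, 17), Add(-21, -25)), -50), 63)), Pow(Add(-9474, Function('q')(-19)), -1)) = Mul(Add(-25980, Add(Mul(Mul(Add(45, 17), Add(-21, -25)), -50), 63)), Pow(Add(-9474, -1), -1)) = Mul(Add(-25980, Add(Mul(Mul(62, -46), -50), 63)), Pow(-9475, -1)) = Mul(Add(-25980, Add(Mul(-2852, -50), 63)), Rational(-1, 9475)) = Mul(Add(-25980, Add(142600, 63)), Rational(-1, 9475)) = Mul(Add(-25980, 142663), Rational(-1, 9475)) = Mul(116683, Rational(-1, 9475)) = Rational(-116683, 9475)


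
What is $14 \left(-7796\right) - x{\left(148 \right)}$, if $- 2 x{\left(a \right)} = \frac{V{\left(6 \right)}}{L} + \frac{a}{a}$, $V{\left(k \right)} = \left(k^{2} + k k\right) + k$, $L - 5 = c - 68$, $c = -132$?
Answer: $- \frac{1091437}{10} \approx -1.0914 \cdot 10^{5}$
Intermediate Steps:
$L = -195$ ($L = 5 - 200 = -195$)
$V{\left(k \right)} = k + 2 k^{2}$ ($V{\left(k \right)} = \left(k^{2} + k^{2}\right) + k = 2 k^{2} + k = k + 2 k^{2}$)
$x{\left(a \right)} = - \frac{3}{10}$ ($x{\left(a \right)} = - \frac{\frac{6 \left(1 + 2 \cdot 6\right)}{-195} + \frac{a}{a}}{2} = - \frac{6 \left(1 + 12\right) \left(- \frac{1}{195}\right) + 1}{2} = - \frac{6 \cdot 13 \left(- \frac{1}{195}\right) + 1}{2} = - \frac{78 \left(- \frac{1}{195}\right) + 1}{2} = - \frac{- \frac{2}{5} + 1}{2} = \left(- \frac{1}{2}\right) \frac{3}{5} = - \frac{3}{10}$)
$14 \left(-7796\right) - x{\left(148 \right)} = 14 \left(-7796\right) - - \frac{3}{10} = -109144 + \frac{3}{10} = - \frac{1091437}{10}$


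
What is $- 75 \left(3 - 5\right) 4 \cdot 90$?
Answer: $54000$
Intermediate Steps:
$- 75 \left(3 - 5\right) 4 \cdot 90 = - 75 \left(\left(-2\right) 4\right) 90 = \left(-75\right) \left(-8\right) 90 = 600 \cdot 90 = 54000$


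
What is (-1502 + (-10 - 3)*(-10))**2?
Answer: 1882384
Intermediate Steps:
(-1502 + (-10 - 3)*(-10))**2 = (-1502 - 13*(-10))**2 = (-1502 + 130)**2 = (-1372)**2 = 1882384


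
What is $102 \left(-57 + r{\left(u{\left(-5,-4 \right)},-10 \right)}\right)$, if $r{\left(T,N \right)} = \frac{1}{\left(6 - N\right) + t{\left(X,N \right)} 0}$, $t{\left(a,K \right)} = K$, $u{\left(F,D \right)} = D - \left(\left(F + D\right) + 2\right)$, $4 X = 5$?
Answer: $- \frac{46461}{8} \approx -5807.6$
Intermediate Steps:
$X = \frac{5}{4}$ ($X = \frac{1}{4} \cdot 5 = \frac{5}{4} \approx 1.25$)
$u{\left(F,D \right)} = -2 - F$ ($u{\left(F,D \right)} = D - \left(\left(D + F\right) + 2\right) = D - \left(2 + D + F\right) = -2 - F$)
$r{\left(T,N \right)} = \frac{1}{6 - N}$ ($r{\left(T,N \right)} = \frac{1}{\left(6 - N\right) + N 0} = \frac{1}{\left(6 - N\right) + 0} = \frac{1}{6 - N}$)
$102 \left(-57 + r{\left(u{\left(-5,-4 \right)},-10 \right)}\right) = 102 \left(-57 - \frac{1}{-6 - 10}\right) = 102 \left(-57 - \frac{1}{-16}\right) = 102 \left(-57 - - \frac{1}{16}\right) = 102 \left(-57 + \frac{1}{16}\right) = 102 \left(- \frac{911}{16}\right) = - \frac{46461}{8}$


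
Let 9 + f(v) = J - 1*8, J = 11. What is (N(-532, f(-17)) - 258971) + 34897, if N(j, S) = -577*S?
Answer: -220612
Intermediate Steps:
f(v) = -6 (f(v) = -9 + (11 - 1*8) = -9 + (11 - 8) = -9 + 3 = -6)
(N(-532, f(-17)) - 258971) + 34897 = (-577*(-6) - 258971) + 34897 = (3462 - 258971) + 34897 = -255509 + 34897 = -220612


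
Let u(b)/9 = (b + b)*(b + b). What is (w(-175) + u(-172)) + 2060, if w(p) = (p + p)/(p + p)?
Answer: 1067085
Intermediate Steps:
u(b) = 36*b**2 (u(b) = 9*((b + b)*(b + b)) = 9*((2*b)*(2*b)) = 9*(4*b**2) = 36*b**2)
w(p) = 1 (w(p) = (2*p)/((2*p)) = (2*p)*(1/(2*p)) = 1)
(w(-175) + u(-172)) + 2060 = (1 + 36*(-172)**2) + 2060 = (1 + 36*29584) + 2060 = (1 + 1065024) + 2060 = 1065025 + 2060 = 1067085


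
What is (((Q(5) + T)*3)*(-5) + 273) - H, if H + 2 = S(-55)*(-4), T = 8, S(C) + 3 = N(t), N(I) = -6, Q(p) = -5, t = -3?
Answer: 194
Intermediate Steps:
S(C) = -9 (S(C) = -3 - 6 = -9)
H = 34 (H = -2 - 9*(-4) = -2 + 36 = 34)
(((Q(5) + T)*3)*(-5) + 273) - H = (((-5 + 8)*3)*(-5) + 273) - 1*34 = ((3*3)*(-5) + 273) - 34 = (9*(-5) + 273) - 34 = (-45 + 273) - 34 = 228 - 34 = 194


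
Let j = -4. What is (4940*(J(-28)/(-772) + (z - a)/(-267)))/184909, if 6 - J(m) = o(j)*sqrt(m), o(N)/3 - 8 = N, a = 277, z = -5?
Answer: 88961990/3176181893 + 29640*I*sqrt(7)/35687437 ≈ 0.028009 + 0.0021974*I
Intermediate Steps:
o(N) = 24 + 3*N
J(m) = 6 - 12*sqrt(m) (J(m) = 6 - (24 + 3*(-4))*sqrt(m) = 6 - (24 - 12)*sqrt(m) = 6 - 12*sqrt(m))
(4940*(J(-28)/(-772) + (z - a)/(-267)))/184909 = (4940*((6 - 24*I*sqrt(7))/(-772) + (-5 - 1*277)/(-267)))/184909 = (4940*((6 - 24*I*sqrt(7))*(-1/772) + (-5 - 277)*(-1/267)))*(1/184909) = (4940*((6 - 24*I*sqrt(7))*(-1/772) - 282*(-1/267)))*(1/184909) = (4940*((-3/386 + 6*I*sqrt(7)/193) + 94/89))*(1/184909) = (4940*(36017/34354 + 6*I*sqrt(7)/193))*(1/184909) = (88961990/17177 + 29640*I*sqrt(7)/193)*(1/184909) = 88961990/3176181893 + 29640*I*sqrt(7)/35687437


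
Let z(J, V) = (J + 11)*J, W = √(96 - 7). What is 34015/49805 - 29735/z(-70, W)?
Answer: -1094261/167914 ≈ -6.5168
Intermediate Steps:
W = √89 ≈ 9.4340
z(J, V) = J*(11 + J) (z(J, V) = (11 + J)*J = J*(11 + J))
34015/49805 - 29735/z(-70, W) = 34015/49805 - 29735*(-1/(70*(11 - 70))) = 34015*(1/49805) - 29735/((-70*(-59))) = 6803/9961 - 29735/4130 = 6803/9961 - 29735*1/4130 = 6803/9961 - 5947/826 = -1094261/167914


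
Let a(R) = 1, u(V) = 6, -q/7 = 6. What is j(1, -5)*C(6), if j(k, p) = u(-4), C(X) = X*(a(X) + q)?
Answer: -1476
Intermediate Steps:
q = -42 (q = -7*6 = -42)
C(X) = -41*X (C(X) = X*(1 - 42) = X*(-41) = -41*X)
j(k, p) = 6
j(1, -5)*C(6) = 6*(-41*6) = 6*(-246) = -1476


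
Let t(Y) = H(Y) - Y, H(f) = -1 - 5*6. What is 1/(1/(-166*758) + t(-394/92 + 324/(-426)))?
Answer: -205477124/5333535983 ≈ -0.038526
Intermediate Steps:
H(f) = -31 (H(f) = -1 - 30 = -31)
t(Y) = -31 - Y
1/(1/(-166*758) + t(-394/92 + 324/(-426))) = 1/(1/(-166*758) + (-31 - (-394/92 + 324/(-426)))) = 1/(1/(-125828) + (-31 - (-394*1/92 + 324*(-1/426)))) = 1/(-1/125828 + (-31 - (-197/46 - 54/71))) = 1/(-1/125828 + (-31 - 1*(-16471/3266))) = 1/(-1/125828 + (-31 + 16471/3266)) = 1/(-1/125828 - 84775/3266) = 1/(-5333535983/205477124) = -205477124/5333535983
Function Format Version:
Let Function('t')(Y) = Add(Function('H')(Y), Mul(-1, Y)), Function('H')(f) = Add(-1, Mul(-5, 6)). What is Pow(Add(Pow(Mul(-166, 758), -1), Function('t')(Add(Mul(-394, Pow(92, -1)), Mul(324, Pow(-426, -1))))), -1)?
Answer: Rational(-205477124, 5333535983) ≈ -0.038526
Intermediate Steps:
Function('H')(f) = -31 (Function('H')(f) = Add(-1, -30) = -31)
Function('t')(Y) = Add(-31, Mul(-1, Y))
Pow(Add(Pow(Mul(-166, 758), -1), Function('t')(Add(Mul(-394, Pow(92, -1)), Mul(324, Pow(-426, -1))))), -1) = Pow(Add(Pow(Mul(-166, 758), -1), Add(-31, Mul(-1, Add(Mul(-394, Pow(92, -1)), Mul(324, Pow(-426, -1)))))), -1) = Pow(Add(Pow(-125828, -1), Add(-31, Mul(-1, Add(Mul(-394, Rational(1, 92)), Mul(324, Rational(-1, 426)))))), -1) = Pow(Add(Rational(-1, 125828), Add(-31, Mul(-1, Add(Rational(-197, 46), Rational(-54, 71))))), -1) = Pow(Add(Rational(-1, 125828), Add(-31, Mul(-1, Rational(-16471, 3266)))), -1) = Pow(Add(Rational(-1, 125828), Add(-31, Rational(16471, 3266))), -1) = Pow(Add(Rational(-1, 125828), Rational(-84775, 3266)), -1) = Pow(Rational(-5333535983, 205477124), -1) = Rational(-205477124, 5333535983)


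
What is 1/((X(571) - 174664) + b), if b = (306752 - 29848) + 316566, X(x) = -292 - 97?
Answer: 1/418417 ≈ 2.3900e-6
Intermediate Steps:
X(x) = -389
b = 593470 (b = 276904 + 316566 = 593470)
1/((X(571) - 174664) + b) = 1/((-389 - 174664) + 593470) = 1/(-175053 + 593470) = 1/418417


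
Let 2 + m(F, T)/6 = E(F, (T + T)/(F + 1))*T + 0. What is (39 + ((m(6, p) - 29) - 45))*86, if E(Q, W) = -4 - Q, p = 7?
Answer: -40162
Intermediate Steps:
m(F, T) = -12 + 6*T*(-4 - F) (m(F, T) = -12 + 6*((-4 - F)*T + 0) = -12 + 6*(T*(-4 - F) + 0) = -12 + 6*(T*(-4 - F)) = -12 + 6*T*(-4 - F))
(39 + ((m(6, p) - 29) - 45))*86 = (39 + (((-12 - 6*7*(4 + 6)) - 29) - 45))*86 = (39 + (((-12 - 6*7*10) - 29) - 45))*86 = (39 + (((-12 - 420) - 29) - 45))*86 = (39 + ((-432 - 29) - 45))*86 = (39 + (-461 - 45))*86 = (39 - 506)*86 = -467*86 = -40162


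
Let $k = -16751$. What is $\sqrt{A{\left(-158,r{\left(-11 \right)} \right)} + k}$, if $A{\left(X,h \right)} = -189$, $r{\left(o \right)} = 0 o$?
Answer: $22 i \sqrt{35} \approx 130.15 i$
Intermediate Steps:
$r{\left(o \right)} = 0$
$\sqrt{A{\left(-158,r{\left(-11 \right)} \right)} + k} = \sqrt{-189 - 16751} = \sqrt{-16940} = 22 i \sqrt{35}$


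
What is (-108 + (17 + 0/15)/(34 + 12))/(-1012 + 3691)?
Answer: -4951/123234 ≈ -0.040176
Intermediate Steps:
(-108 + (17 + 0/15)/(34 + 12))/(-1012 + 3691) = (-108 + (17 + 0*(1/15))/46)/2679 = (-108 + (17 + 0)*(1/46))*(1/2679) = (-108 + 17*(1/46))*(1/2679) = (-108 + 17/46)*(1/2679) = -4951/46*1/2679 = -4951/123234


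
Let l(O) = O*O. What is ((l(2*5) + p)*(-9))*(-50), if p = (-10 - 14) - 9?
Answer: 30150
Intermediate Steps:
l(O) = O²
p = -33 (p = -24 - 9 = -33)
((l(2*5) + p)*(-9))*(-50) = (((2*5)² - 33)*(-9))*(-50) = ((10² - 33)*(-9))*(-50) = ((100 - 33)*(-9))*(-50) = (67*(-9))*(-50) = -603*(-50) = 30150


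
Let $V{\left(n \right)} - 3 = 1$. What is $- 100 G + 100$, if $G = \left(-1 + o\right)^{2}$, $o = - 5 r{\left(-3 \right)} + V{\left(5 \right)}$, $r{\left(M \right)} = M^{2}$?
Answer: $-176300$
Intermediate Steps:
$V{\left(n \right)} = 4$ ($V{\left(n \right)} = 3 + 1 = 4$)
$o = -41$ ($o = - 5 \left(-3\right)^{2} + 4 = \left(-5\right) 9 + 4 = -45 + 4 = -41$)
$G = 1764$ ($G = \left(-1 - 41\right)^{2} = \left(-42\right)^{2} = 1764$)
$- 100 G + 100 = \left(-100\right) 1764 + 100 = -176400 + 100 = -176300$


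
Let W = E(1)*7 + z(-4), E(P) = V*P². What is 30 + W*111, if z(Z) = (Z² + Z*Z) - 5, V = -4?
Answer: -81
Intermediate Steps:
z(Z) = -5 + 2*Z² (z(Z) = (Z² + Z²) - 5 = 2*Z² - 5 = -5 + 2*Z²)
E(P) = -4*P²
W = -1 (W = -4*1²*7 + (-5 + 2*(-4)²) = -4*1*7 + (-5 + 2*16) = -4*7 + (-5 + 32) = -28 + 27 = -1)
30 + W*111 = 30 - 1*111 = 30 - 111 = -81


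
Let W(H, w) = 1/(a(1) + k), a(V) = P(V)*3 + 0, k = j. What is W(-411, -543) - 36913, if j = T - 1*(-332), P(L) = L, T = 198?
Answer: -19674628/533 ≈ -36913.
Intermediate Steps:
j = 530 (j = 198 - 1*(-332) = 198 + 332 = 530)
k = 530
a(V) = 3*V (a(V) = V*3 + 0 = 3*V + 0 = 3*V)
W(H, w) = 1/533 (W(H, w) = 1/(3*1 + 530) = 1/(3 + 530) = 1/533)
W(-411, -543) - 36913 = 1/533 - 36913 = -19674628/533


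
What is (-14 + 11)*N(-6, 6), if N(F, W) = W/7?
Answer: -18/7 ≈ -2.5714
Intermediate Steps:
N(F, W) = W/7 (N(F, W) = W*(⅐) = W/7)
(-14 + 11)*N(-6, 6) = (-14 + 11)*((⅐)*6) = -3*6/7 = -18/7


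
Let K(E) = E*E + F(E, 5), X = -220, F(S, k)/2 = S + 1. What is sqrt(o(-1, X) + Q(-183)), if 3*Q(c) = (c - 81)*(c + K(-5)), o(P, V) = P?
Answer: 3*sqrt(1623) ≈ 120.86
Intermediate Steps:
F(S, k) = 2 + 2*S (F(S, k) = 2*(S + 1) = 2*(1 + S) = 2 + 2*S)
K(E) = 2 + E**2 + 2*E (K(E) = E*E + (2 + 2*E) = E**2 + (2 + 2*E) = 2 + E**2 + 2*E)
Q(c) = (-81 + c)*(17 + c)/3 (Q(c) = ((c - 81)*(c + (2 + (-5)**2 + 2*(-5))))/3 = ((-81 + c)*(c + (2 + 25 - 10)))/3 = ((-81 + c)*(c + 17))/3 = ((-81 + c)*(17 + c))/3 = (-81 + c)*(17 + c)/3)
sqrt(o(-1, X) + Q(-183)) = sqrt(-1 + (-459 - 64/3*(-183) + (1/3)*(-183)**2)) = sqrt(-1 + (-459 + 3904 + (1/3)*33489)) = sqrt(-1 + (-459 + 3904 + 11163)) = sqrt(-1 + 14608) = sqrt(14607) = 3*sqrt(1623)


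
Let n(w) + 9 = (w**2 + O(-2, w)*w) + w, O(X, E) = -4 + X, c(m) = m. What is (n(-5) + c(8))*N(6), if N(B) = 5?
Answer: 245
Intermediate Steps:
n(w) = -9 + w**2 - 5*w (n(w) = -9 + ((w**2 + (-4 - 2)*w) + w) = -9 + ((w**2 - 6*w) + w) = -9 + (w**2 - 5*w) = -9 + w**2 - 5*w)
(n(-5) + c(8))*N(6) = ((-9 + (-5)**2 - 5*(-5)) + 8)*5 = ((-9 + 25 + 25) + 8)*5 = (41 + 8)*5 = 49*5 = 245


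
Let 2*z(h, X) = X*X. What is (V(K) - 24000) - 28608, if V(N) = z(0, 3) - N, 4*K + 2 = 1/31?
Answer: -6522773/124 ≈ -52603.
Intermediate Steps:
z(h, X) = X²/2 (z(h, X) = (X*X)/2 = X²/2)
K = -61/124 (K = -½ + (¼)/31 = -½ + (¼)*(1/31) = -½ + 1/124 = -61/124 ≈ -0.49194)
V(N) = 9/2 - N (V(N) = (½)*3² - N = (½)*9 - N = 9/2 - N)
(V(K) - 24000) - 28608 = ((9/2 - 1*(-61/124)) - 24000) - 28608 = ((9/2 + 61/124) - 24000) - 28608 = (619/124 - 24000) - 28608 = -2975381/124 - 28608 = -6522773/124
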